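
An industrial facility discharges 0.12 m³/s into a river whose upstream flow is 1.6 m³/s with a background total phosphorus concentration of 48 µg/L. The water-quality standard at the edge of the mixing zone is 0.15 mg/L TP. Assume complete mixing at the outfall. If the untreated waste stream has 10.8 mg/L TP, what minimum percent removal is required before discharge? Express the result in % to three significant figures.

48 µg/L = 0.048 mg/L.
Mass balance: 0.15·1.72 = 0.12·Cₑ + 1.6·0.048.
Cₑ = (0.258 − 0.0768) / 0.12 = 1.51 mg/L.
Required removal = 1 − 1.51/10.8 = 86.02 %.

86.0 %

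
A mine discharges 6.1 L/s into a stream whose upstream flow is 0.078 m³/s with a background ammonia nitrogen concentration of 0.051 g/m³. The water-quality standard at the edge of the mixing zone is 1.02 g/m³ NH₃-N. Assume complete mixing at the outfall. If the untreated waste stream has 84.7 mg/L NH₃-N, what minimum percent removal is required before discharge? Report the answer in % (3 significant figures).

6.1 L/s = 0.0061 m³/s.
Mass balance: 1.02·0.0841 = 0.0061·Cₑ + 0.078·0.051.
Cₑ = (0.08578 − 0.003978) / 0.0061 = 13.41 mg/L.
Required removal = 1 − 13.41/84.7 = 84.17 %.

84.2 %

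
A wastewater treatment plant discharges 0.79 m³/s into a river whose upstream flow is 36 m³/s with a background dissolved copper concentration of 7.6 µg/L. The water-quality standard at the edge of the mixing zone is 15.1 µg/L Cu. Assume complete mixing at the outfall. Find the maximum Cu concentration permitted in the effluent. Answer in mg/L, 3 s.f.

7.6 µg/L = 0.0076 mg/L.
15.1 µg/L = 0.0151 mg/L.
Mass balance: 0.0151·36.79 = 0.79·Cₑ + 36·0.0076.
Cₑ = (0.5555 − 0.2736) / 0.79 = 0.3569 mg/L.

0.357 mg/L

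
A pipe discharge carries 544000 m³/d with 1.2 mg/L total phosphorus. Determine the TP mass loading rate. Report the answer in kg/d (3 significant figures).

653 kg/d

544000 m³/d = 6.296 m³/s.
Mass flux = Q·C = 6.296 m³/s × 1.2 g/m³ = 7.556 g/s.
= 7.556 g/s × 86.4 = 652.8 kg/d.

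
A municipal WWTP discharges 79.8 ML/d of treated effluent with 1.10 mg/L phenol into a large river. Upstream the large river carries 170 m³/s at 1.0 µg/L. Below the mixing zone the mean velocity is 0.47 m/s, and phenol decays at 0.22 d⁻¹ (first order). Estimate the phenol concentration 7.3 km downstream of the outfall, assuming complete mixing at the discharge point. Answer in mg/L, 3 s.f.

79.8 ML/d = 0.9236 m³/s.
1.0 µg/L = 0.001 mg/L.
After complete mixing, C₀ = (0.9236·1.1 + 170·0.001) / 170.9 = 0.006939 mg/L.
Travel time t = 7300 m / 0.47 m/s = 1.553e+04 s = 0.1798 d.
C = 0.006939·exp(−0.22·0.1798) = 0.006939·0.9612 = 0.00667 mg/L.

0.00667 mg/L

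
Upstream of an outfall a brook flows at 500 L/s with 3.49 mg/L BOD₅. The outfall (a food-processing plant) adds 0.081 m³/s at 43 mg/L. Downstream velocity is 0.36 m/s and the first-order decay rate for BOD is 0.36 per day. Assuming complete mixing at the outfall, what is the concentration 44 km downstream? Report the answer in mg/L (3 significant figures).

5.41 mg/L

500 L/s = 0.5 m³/s.
After complete mixing, C₀ = (0.081·43 + 0.5·3.49) / 0.581 = 8.998 mg/L.
Travel time t = 4.4e+04 m / 0.36 m/s = 1.222e+05 s = 1.415 d.
C = 8.998·exp(−0.36·1.415) = 8.998·0.6009 = 5.407 mg/L.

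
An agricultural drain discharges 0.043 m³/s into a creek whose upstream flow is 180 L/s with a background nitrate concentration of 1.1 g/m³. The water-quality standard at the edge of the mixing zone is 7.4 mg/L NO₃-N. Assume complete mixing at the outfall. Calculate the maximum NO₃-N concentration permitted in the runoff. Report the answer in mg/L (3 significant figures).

180 L/s = 0.18 m³/s.
Mass balance: 7.4·0.223 = 0.043·Cₑ + 0.18·1.1.
Cₑ = (1.65 − 0.198) / 0.043 = 33.77 mg/L.

33.8 mg/L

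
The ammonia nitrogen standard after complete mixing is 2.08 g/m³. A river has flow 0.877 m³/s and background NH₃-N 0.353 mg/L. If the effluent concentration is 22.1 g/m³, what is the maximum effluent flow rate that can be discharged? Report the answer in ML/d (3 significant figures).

Mass balance at complete mixing: C_std·(Q_w + Q_r) = Q_w·C_e + Q_r·C_b.
Rearranging, Q_w = Q_r·(C_std − C_b)/(C_e − C_std) = 0.877·(2.08 − 0.353) / (22.1 − 2.08) = 0.07565 m³/s.
= 6.536 ML/d.

6.54 ML/d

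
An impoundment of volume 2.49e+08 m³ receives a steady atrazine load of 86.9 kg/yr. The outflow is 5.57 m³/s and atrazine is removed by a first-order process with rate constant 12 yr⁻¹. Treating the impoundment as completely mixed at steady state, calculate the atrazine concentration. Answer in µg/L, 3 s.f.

0.0275 µg/L

Outflow Q = 5.57 m³/s × 3.156e+07 s/yr = 1.758e+08 m³/yr.
Steady-state CSTR mass balance: W = Q·C + k·V·C, so C = W/(Q + kV).
Q + kV = 1.758e+08 + 12·2.49e+08 = 3.164e+09 m³/yr.
C = 86.9/3.164e+09 = 2.747e-08 kg/m³ = 2.747e-05 mg/L = 0.02747 µg/L.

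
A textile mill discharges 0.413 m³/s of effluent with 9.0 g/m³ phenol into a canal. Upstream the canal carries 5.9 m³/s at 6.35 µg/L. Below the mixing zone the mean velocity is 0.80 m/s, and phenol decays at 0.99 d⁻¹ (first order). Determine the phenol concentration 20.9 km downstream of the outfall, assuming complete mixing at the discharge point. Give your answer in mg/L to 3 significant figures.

0.441 mg/L

6.35 µg/L = 0.00635 mg/L.
After complete mixing, C₀ = (0.413·9 + 5.9·0.00635) / 6.313 = 0.5947 mg/L.
Travel time t = 2.09e+04 m / 0.80 m/s = 2.612e+04 s = 0.3024 d.
C = 0.5947·exp(−0.99·0.3024) = 0.5947·0.7413 = 0.4409 mg/L.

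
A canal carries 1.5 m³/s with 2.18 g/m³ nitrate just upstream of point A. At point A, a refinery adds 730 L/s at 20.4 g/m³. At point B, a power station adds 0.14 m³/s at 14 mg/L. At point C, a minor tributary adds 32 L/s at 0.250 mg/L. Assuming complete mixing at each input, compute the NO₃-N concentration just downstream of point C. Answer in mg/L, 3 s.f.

8.38 mg/L

730 L/s = 0.73 m³/s.
After input A: C = (1.5·2.18 + 0.73·20.4) / 2.23 = 8.144 mg/L.
After input B: C = (2.23·8.144 + 0.14·14) / 2.37 = 8.49 mg/L.
32 L/s = 0.032 m³/s.
After input C: C = (2.37·8.49 + 0.032·0.25) / 2.402 = 8.381 mg/L.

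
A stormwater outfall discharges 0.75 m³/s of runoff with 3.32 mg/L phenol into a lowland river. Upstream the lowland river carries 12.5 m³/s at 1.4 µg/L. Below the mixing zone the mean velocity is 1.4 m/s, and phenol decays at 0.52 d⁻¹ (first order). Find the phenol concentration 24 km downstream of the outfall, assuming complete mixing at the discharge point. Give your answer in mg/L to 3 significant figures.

0.171 mg/L

1.4 µg/L = 0.0014 mg/L.
After complete mixing, C₀ = (0.75·3.32 + 12.5·0.0014) / 13.25 = 0.1892 mg/L.
Travel time t = 2.4e+04 m / 1.4 m/s = 1.714e+04 s = 0.1984 d.
C = 0.1892·exp(−0.52·0.1984) = 0.1892·0.902 = 0.1707 mg/L.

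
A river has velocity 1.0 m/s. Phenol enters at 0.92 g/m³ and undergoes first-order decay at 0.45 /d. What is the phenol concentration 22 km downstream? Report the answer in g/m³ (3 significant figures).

Travel time t = 22 km / 1.0 m/s = 2.2e+04/1.0 = 2.2e+04 s = 0.2546 d.
First-order decay: C = 0.92·exp(−0.45·0.2546) = 0.92·0.8917 = 0.8204 g/m³.

0.820 g/m³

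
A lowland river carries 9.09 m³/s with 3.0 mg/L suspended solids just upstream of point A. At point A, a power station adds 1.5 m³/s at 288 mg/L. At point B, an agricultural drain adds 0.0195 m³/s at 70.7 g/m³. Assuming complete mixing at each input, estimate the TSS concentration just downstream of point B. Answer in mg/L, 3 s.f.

After input A: C = (9.09·3 + 1.5·288) / 10.59 = 43.37 mg/L.
After input B: C = (10.59·43.37 + 0.0195·70.7) / 10.61 = 43.42 mg/L.

43.4 mg/L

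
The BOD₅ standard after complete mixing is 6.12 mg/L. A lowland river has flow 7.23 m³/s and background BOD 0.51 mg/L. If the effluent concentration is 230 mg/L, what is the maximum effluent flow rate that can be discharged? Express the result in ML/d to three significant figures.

Mass balance at complete mixing: C_std·(Q_w + Q_r) = Q_w·C_e + Q_r·C_b.
Rearranging, Q_w = Q_r·(C_std − C_b)/(C_e − C_std) = 7.23·(6.12 − 0.51) / (230 − 6.12) = 0.1812 m³/s.
= 15.65 ML/d.

15.7 ML/d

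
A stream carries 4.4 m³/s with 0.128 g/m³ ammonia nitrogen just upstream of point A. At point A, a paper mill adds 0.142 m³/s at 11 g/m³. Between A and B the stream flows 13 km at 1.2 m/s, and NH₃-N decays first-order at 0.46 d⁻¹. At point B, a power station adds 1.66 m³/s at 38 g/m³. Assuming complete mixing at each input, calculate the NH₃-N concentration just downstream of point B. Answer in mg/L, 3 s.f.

After input A: C = (4.4·0.128 + 0.142·11) / 4.542 = 0.4679 mg/L.
Over the 13 km reach to input B (t = 1.083e+04 s = 0.1254 d), decay gives C = 0.4679·exp(−0.46·0.1254) = 0.4417 mg/L.
After input B: C = (4.542·0.4417 + 1.66·38) / 6.202 = 10.49 mg/L.

10.5 mg/L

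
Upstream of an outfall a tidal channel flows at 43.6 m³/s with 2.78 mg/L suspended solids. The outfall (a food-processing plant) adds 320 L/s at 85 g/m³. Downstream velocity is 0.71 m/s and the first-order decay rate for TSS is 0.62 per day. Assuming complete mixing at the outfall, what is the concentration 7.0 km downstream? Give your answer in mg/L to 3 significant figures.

320 L/s = 0.32 m³/s.
After complete mixing, C₀ = (0.32·85 + 43.6·2.78) / 43.92 = 3.379 mg/L.
Travel time t = 7000 m / 0.71 m/s = 9859 s = 0.1141 d.
C = 3.379·exp(−0.62·0.1141) = 3.379·0.9317 = 3.148 mg/L.

3.15 mg/L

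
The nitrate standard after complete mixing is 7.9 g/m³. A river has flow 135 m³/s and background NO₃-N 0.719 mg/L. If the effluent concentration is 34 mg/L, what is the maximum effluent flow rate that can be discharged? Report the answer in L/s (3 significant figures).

Mass balance at complete mixing: C_std·(Q_w + Q_r) = Q_w·C_e + Q_r·C_b.
Rearranging, Q_w = Q_r·(C_std − C_b)/(C_e − C_std) = 135·(7.9 − 0.719) / (34 − 7.9) = 37.14 m³/s.
= 3.714e+04 L/s.

37100 L/s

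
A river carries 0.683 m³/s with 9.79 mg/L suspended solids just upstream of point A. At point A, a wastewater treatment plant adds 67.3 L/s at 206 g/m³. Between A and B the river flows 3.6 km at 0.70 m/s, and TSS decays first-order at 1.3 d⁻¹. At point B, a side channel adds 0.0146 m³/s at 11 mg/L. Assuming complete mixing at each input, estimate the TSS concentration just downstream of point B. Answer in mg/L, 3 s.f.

25.1 mg/L

67.3 L/s = 0.0673 m³/s.
After input A: C = (0.683·9.79 + 0.0673·206) / 0.7503 = 27.39 mg/L.
Over the 3.6 km reach to input B (t = 5143 s = 0.05952 d), decay gives C = 27.39·exp(−1.3·0.05952) = 25.35 mg/L.
After input B: C = (0.7503·25.35 + 0.0146·11) / 0.7649 = 25.08 mg/L.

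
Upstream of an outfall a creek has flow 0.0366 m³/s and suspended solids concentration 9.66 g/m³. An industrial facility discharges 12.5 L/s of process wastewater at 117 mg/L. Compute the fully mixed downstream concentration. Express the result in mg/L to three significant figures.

37.0 mg/L

12.5 L/s = 0.0125 m³/s.
Conservation of mass across the mixing zone: C = (0.0125·117 + 0.0366·9.66) / (0.0125 + 0.0366) = 1.816/0.0491 = 36.99 mg/L.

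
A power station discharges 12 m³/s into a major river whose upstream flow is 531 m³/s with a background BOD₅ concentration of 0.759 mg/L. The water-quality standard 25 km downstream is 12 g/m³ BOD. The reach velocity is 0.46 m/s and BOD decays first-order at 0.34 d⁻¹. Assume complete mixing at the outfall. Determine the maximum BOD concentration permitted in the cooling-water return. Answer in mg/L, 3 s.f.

639 mg/L

Travel time to the compliance point: t = 2.5e+04/0.46 = 5.435e+04 s = 0.629 d; decay factor exp(−0.34·0.629) = 0.8075.
So the concentration just after mixing may be at most 12/0.8075 = 14.86 mg/L.
Mass balance: 14.86·543 = 12·Cₑ + 531·0.759.
Cₑ = (8070 − 403) / 12 = 638.9 mg/L.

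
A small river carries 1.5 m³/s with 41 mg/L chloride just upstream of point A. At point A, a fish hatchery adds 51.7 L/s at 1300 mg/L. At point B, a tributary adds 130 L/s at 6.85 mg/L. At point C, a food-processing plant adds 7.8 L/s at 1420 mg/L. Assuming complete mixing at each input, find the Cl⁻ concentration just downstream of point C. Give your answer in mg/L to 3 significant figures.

83.3 mg/L

51.7 L/s = 0.0517 m³/s.
After input A: C = (1.5·41 + 0.0517·1300) / 1.552 = 82.95 mg/L.
130 L/s = 0.13 m³/s.
After input B: C = (1.552·82.95 + 0.13·6.85) / 1.682 = 77.07 mg/L.
7.8 L/s = 0.0078 m³/s.
After input C: C = (1.682·77.07 + 0.0078·1420) / 1.69 = 83.27 mg/L.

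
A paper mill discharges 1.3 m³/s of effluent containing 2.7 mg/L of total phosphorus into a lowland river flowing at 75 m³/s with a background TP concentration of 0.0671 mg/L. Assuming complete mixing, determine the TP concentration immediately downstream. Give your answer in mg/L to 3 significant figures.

Flow-weighted mixing gives C = (1.3·2.7 + 75·0.0671) / (1.3 + 75) = 8.543/76.3 = 0.112 mg/L.

0.112 mg/L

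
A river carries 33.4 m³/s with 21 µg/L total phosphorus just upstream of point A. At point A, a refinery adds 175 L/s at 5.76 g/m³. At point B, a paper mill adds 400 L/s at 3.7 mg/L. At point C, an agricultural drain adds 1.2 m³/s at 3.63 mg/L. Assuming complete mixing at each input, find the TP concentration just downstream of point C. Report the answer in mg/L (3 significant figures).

21 µg/L = 0.021 mg/L.
175 L/s = 0.175 m³/s.
After input A: C = (33.4·0.021 + 0.175·5.76) / 33.57 = 0.05091 mg/L.
400 L/s = 0.4 m³/s.
After input B: C = (33.57·0.05091 + 0.4·3.7) / 33.97 = 0.09387 mg/L.
After input C: C = (33.97·0.09387 + 1.2·3.63) / 35.17 = 0.2145 mg/L.

0.215 mg/L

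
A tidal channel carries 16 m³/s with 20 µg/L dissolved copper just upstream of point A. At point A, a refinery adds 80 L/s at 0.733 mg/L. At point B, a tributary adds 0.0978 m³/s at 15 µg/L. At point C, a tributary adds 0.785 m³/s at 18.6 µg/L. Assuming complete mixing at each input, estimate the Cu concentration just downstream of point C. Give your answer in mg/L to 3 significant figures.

20 µg/L = 0.02 mg/L.
80 L/s = 0.08 m³/s.
After input A: C = (16·0.02 + 0.08·0.733) / 16.08 = 0.02355 mg/L.
15 µg/L = 0.015 mg/L.
After input B: C = (16.08·0.02355 + 0.0978·0.015) / 16.18 = 0.0235 mg/L.
18.6 µg/L = 0.0186 mg/L.
After input C: C = (16.18·0.0235 + 0.785·0.0186) / 16.96 = 0.02327 mg/L.

0.0233 mg/L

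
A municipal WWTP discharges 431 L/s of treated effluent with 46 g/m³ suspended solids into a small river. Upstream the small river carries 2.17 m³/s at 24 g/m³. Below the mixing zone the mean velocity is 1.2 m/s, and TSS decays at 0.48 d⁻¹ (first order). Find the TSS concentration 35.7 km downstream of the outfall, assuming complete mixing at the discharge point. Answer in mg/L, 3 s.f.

23.4 mg/L

431 L/s = 0.431 m³/s.
After complete mixing, C₀ = (0.431·46 + 2.17·24) / 2.601 = 27.65 mg/L.
Travel time t = 3.57e+04 m / 1.2 m/s = 2.975e+04 s = 0.3443 d.
C = 27.65·exp(−0.48·0.3443) = 27.65·0.8477 = 23.43 mg/L.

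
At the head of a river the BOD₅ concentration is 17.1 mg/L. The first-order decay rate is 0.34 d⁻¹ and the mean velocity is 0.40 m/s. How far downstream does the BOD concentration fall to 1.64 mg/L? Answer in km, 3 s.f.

From C = C₀·e^(−kt), t = ln(C₀/C)/k = ln(17.1/1.64)/0.34 = 2.344/0.34 = 6.895 d.
Distance = v·t = 0.40 m/s × 5.957e+05 s = 2.383e+05 m = 238.3 km.

238 km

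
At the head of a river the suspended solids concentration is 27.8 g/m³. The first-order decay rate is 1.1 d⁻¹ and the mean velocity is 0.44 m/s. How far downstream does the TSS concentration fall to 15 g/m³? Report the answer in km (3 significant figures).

From C = C₀·e^(−kt), t = ln(C₀/C)/k = ln(27.8/15)/1.1 = 0.617/1.1 = 0.5609 d.
Distance = v·t = 0.44 m/s × 4.846e+04 s = 2.132e+04 m = 21.32 km.

21.3 km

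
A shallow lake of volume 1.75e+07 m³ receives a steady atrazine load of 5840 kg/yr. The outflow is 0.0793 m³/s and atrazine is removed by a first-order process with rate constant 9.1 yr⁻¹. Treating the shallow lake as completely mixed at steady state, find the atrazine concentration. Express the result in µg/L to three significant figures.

Outflow Q = 0.0793 m³/s × 3.156e+07 s/yr = 2.503e+06 m³/yr.
Steady-state CSTR mass balance: W = Q·C + k·V·C, so C = W/(Q + kV).
Q + kV = 2.503e+06 + 9.1·1.75e+07 = 1.618e+08 m³/yr.
C = 5840/1.618e+08 = 3.61e-05 kg/m³ = 0.0361 mg/L = 36.1 µg/L.

36.1 µg/L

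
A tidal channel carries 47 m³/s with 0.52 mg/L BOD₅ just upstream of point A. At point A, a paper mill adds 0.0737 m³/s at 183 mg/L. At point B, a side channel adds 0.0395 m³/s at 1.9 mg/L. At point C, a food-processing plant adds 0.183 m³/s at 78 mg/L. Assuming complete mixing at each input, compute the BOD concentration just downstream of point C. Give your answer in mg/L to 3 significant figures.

1.11 mg/L

After input A: C = (47·0.52 + 0.0737·183) / 47.07 = 0.8057 mg/L.
After input B: C = (47.07·0.8057 + 0.0395·1.9) / 47.11 = 0.8066 mg/L.
After input C: C = (47.11·0.8066 + 0.183·78) / 47.3 = 1.105 mg/L.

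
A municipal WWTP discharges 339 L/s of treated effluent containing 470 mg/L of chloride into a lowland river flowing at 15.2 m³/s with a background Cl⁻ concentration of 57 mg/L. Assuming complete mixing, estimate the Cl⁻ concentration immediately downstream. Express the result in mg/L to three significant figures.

339 L/s = 0.339 m³/s.
By mass balance at complete mixing, C = (0.339·470 + 15.2·57) / (0.339 + 15.2) = 1026/15.54 = 66.01 mg/L.

66.0 mg/L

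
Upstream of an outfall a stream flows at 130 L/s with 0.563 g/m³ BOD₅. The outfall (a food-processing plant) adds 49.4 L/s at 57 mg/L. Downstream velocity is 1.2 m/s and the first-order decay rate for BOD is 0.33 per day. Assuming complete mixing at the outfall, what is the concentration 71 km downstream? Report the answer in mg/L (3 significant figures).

49.4 L/s = 0.0494 m³/s.
130 L/s = 0.13 m³/s.
After complete mixing, C₀ = (0.0494·57 + 0.13·0.563) / 0.1794 = 16.1 mg/L.
Travel time t = 7.1e+04 m / 1.2 m/s = 5.917e+04 s = 0.6848 d.
C = 16.1·exp(−0.33·0.6848) = 16.1·0.7977 = 12.85 mg/L.

12.8 mg/L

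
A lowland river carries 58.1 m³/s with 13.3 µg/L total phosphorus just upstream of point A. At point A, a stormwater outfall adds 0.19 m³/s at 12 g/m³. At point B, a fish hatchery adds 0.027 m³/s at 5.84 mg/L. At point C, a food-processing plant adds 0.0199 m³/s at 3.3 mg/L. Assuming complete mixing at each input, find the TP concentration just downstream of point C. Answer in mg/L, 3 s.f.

0.0562 mg/L

13.3 µg/L = 0.0133 mg/L.
After input A: C = (58.1·0.0133 + 0.19·12) / 58.29 = 0.05237 mg/L.
After input B: C = (58.29·0.05237 + 0.027·5.84) / 58.32 = 0.05505 mg/L.
After input C: C = (58.32·0.05505 + 0.0199·3.3) / 58.34 = 0.05616 mg/L.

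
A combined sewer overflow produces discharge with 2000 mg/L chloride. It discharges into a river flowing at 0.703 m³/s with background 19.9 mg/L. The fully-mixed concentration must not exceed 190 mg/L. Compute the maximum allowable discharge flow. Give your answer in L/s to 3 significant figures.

Mass balance at complete mixing: C_std·(Q_w + Q_r) = Q_w·C_e + Q_r·C_b.
Rearranging, Q_w = Q_r·(C_std − C_b)/(C_e − C_std) = 0.703·(190 − 19.9) / (2000 − 190) = 0.06607 m³/s.
= 66.07 L/s.

66.1 L/s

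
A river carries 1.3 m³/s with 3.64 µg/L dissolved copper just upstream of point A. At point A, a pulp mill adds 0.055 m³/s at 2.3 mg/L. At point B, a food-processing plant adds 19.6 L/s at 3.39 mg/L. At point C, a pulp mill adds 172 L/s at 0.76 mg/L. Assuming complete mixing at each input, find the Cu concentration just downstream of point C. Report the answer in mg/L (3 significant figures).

3.64 µg/L = 0.00364 mg/L.
After input A: C = (1.3·0.00364 + 0.055·2.3) / 1.355 = 0.09685 mg/L.
19.6 L/s = 0.0196 m³/s.
After input B: C = (1.355·0.09685 + 0.0196·3.39) / 1.375 = 0.1438 mg/L.
172 L/s = 0.172 m³/s.
After input C: C = (1.375·0.1438 + 0.172·0.76) / 1.547 = 0.2123 mg/L.

0.212 mg/L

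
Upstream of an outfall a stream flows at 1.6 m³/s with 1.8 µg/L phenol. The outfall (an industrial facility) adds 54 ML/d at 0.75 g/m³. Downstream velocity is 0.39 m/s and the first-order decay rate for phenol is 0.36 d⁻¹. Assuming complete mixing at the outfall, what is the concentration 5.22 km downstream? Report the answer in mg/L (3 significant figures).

0.200 mg/L

54 ML/d = 0.625 m³/s.
1.8 µg/L = 0.0018 mg/L.
After complete mixing, C₀ = (0.625·0.75 + 1.6·0.0018) / 2.225 = 0.212 mg/L.
Travel time t = 5220 m / 0.39 m/s = 1.338e+04 s = 0.1549 d.
C = 0.212·exp(−0.36·0.1549) = 0.212·0.9458 = 0.2005 mg/L.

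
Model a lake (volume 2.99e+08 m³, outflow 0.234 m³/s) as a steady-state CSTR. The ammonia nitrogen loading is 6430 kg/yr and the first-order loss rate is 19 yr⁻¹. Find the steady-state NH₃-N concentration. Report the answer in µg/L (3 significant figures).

1.13 µg/L

Outflow Q = 0.234 m³/s × 3.156e+07 s/yr = 7.384e+06 m³/yr.
Steady-state CSTR mass balance: W = Q·C + k·V·C, so C = W/(Q + kV).
Q + kV = 7.384e+06 + 19·2.99e+08 = 5.688e+09 m³/yr.
C = 6430/5.688e+09 = 1.13e-06 kg/m³ = 0.00113 mg/L = 1.13 µg/L.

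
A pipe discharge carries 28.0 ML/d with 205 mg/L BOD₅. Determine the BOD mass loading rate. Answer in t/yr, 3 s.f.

2100 t/yr

28.0 ML/d = 0.3241 m³/s.
Mass flux = Q·C = 0.3241 m³/s × 205 g/m³ = 66.44 g/s.
= 66.44 g/s × 31.56 = 2097 t/yr.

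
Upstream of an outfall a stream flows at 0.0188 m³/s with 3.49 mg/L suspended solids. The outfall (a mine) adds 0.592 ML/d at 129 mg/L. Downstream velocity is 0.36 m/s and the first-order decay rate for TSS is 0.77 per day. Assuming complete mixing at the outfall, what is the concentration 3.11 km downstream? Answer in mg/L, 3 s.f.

34.3 mg/L

0.592 ML/d = 0.006852 m³/s.
After complete mixing, C₀ = (0.006852·129 + 0.0188·3.49) / 0.02565 = 37.01 mg/L.
Travel time t = 3110 m / 0.36 m/s = 8639 s = 0.09999 d.
C = 37.01·exp(−0.77·0.09999) = 37.01·0.9259 = 34.27 mg/L.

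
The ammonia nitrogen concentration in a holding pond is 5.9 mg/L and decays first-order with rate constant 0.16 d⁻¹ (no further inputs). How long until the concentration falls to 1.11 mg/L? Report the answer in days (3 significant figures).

10.4 d

t = ln(C₀/C)/k = ln(5.9/1.11)/0.16 = 1.671/0.16 = 10.44 d.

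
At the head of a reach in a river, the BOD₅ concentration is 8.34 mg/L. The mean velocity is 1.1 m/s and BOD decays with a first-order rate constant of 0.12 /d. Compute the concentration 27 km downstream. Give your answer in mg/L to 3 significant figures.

Travel time t = 27 km / 1.1 m/s = 2.7e+04/1.1 = 2.455e+04 s = 0.2841 d.
First-order decay: C = 8.34·exp(−0.12·0.2841) = 8.34·0.9665 = 8.06 mg/L.

8.06 mg/L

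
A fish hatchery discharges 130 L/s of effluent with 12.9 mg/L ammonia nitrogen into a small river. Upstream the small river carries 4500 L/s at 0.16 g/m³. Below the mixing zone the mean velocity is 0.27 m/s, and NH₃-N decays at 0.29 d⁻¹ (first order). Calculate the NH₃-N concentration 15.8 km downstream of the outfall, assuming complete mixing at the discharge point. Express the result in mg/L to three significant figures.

0.425 mg/L

130 L/s = 0.13 m³/s.
4500 L/s = 4.5 m³/s.
After complete mixing, C₀ = (0.13·12.9 + 4.5·0.16) / 4.63 = 0.5177 mg/L.
Travel time t = 1.58e+04 m / 0.27 m/s = 5.852e+04 s = 0.6773 d.
C = 0.5177·exp(−0.29·0.6773) = 0.5177·0.8217 = 0.4254 mg/L.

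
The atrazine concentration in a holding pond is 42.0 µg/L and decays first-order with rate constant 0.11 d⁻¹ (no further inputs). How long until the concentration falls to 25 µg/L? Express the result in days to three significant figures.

t = ln(C₀/C)/k = ln(42.0/25)/0.11 = 0.5188/0.11 = 4.716 d.

4.72 d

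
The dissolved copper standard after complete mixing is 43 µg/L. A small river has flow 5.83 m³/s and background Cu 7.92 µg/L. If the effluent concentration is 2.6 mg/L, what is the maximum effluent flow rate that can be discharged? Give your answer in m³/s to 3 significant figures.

0.0800 m³/s

7.92 µg/L = 0.00792 mg/L.
43 µg/L = 0.043 mg/L.
Mass balance at complete mixing: C_std·(Q_w + Q_r) = Q_w·C_e + Q_r·C_b.
Rearranging, Q_w = Q_r·(C_std − C_b)/(C_e − C_std) = 5.83·(0.043 − 0.00792) / (2.6 − 0.043) = 0.07998 m³/s.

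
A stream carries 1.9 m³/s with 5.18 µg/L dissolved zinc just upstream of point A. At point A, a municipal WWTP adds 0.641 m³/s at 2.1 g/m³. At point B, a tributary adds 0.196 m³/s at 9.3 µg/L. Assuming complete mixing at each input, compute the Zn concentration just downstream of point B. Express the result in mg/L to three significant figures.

0.496 mg/L

5.18 µg/L = 0.00518 mg/L.
After input A: C = (1.9·0.00518 + 0.641·2.1) / 2.541 = 0.5336 mg/L.
9.3 µg/L = 0.0093 mg/L.
After input B: C = (2.541·0.5336 + 0.196·0.0093) / 2.737 = 0.4961 mg/L.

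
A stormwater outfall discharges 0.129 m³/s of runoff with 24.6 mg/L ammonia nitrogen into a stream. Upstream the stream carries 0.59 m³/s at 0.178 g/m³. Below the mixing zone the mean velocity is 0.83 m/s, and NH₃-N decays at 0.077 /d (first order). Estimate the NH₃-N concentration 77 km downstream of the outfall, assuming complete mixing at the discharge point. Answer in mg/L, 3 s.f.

4.20 mg/L

After complete mixing, C₀ = (0.129·24.6 + 0.59·0.178) / 0.719 = 4.56 mg/L.
Travel time t = 7.7e+04 m / 0.83 m/s = 9.277e+04 s = 1.074 d.
C = 4.56·exp(−0.077·1.074) = 4.56·0.9206 = 4.198 mg/L.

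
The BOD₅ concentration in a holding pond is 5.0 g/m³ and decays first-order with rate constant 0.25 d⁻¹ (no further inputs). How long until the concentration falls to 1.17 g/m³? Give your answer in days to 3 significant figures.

t = ln(C₀/C)/k = ln(5.0/1.17)/0.25 = 1.452/0.25 = 5.81 d.

5.81 d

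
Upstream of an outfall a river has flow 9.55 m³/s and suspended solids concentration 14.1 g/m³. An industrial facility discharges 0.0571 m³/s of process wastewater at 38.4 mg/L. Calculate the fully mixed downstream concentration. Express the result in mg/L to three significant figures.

14.2 mg/L

Conservation of mass across the mixing zone: C = (0.0571·38.4 + 9.55·14.1) / (0.0571 + 9.55) = 136.8/9.607 = 14.24 mg/L.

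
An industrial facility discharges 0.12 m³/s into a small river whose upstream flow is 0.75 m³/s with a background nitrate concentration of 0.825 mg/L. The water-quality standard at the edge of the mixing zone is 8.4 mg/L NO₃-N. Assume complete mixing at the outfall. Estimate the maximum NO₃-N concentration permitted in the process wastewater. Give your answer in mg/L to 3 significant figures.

55.7 mg/L

Mass balance: 8.4·0.87 = 0.12·Cₑ + 0.75·0.825.
Cₑ = (7.308 − 0.6187) / 0.12 = 55.74 mg/L.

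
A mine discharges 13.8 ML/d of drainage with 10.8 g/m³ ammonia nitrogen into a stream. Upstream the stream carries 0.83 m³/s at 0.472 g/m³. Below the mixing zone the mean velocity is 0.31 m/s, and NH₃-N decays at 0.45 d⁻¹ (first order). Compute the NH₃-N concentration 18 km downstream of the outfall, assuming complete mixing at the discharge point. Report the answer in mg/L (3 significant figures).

1.58 mg/L

13.8 ML/d = 0.1597 m³/s.
After complete mixing, C₀ = (0.1597·10.8 + 0.83·0.472) / 0.9897 = 2.139 mg/L.
Travel time t = 1.8e+04 m / 0.31 m/s = 5.806e+04 s = 0.672 d.
C = 2.139·exp(−0.45·0.672) = 2.139·0.739 = 1.581 mg/L.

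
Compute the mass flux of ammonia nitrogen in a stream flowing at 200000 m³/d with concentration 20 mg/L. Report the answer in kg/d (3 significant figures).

4000 kg/d

200000 m³/d = 2.315 m³/s.
Mass flux = Q·C = 2.315 m³/s × 20 g/m³ = 46.3 g/s.
= 46.3 g/s × 86.4 = 4000 kg/d.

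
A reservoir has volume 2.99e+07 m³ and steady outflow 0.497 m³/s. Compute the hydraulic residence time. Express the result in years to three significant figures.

Q = 0.497 m³/s × 3.156e+07 s/yr = 1.568e+07 m³/yr.
Hydraulic residence time τ = V/Q = 2.99e+07/1.568e+07 = 1.906 yr.

1.91 yr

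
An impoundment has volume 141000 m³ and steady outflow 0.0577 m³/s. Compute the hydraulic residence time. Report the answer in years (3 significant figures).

0.0774 yr

Q = 0.0577 m³/s × 3.156e+07 s/yr = 1.821e+06 m³/yr.
Hydraulic residence time τ = V/Q = 141000/1.821e+06 = 0.07744 yr.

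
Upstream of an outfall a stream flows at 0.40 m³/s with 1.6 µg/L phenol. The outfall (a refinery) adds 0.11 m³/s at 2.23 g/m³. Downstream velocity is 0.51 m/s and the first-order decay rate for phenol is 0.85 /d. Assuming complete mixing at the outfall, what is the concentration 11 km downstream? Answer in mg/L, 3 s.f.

0.390 mg/L

1.6 µg/L = 0.0016 mg/L.
After complete mixing, C₀ = (0.11·2.23 + 0.4·0.0016) / 0.51 = 0.4822 mg/L.
Travel time t = 1.1e+04 m / 0.51 m/s = 2.157e+04 s = 0.2496 d.
C = 0.4822·exp(−0.85·0.2496) = 0.4822·0.8088 = 0.39 mg/L.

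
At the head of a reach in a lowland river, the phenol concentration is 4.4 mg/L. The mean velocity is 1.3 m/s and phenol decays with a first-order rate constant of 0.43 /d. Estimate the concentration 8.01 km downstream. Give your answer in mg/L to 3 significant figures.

Travel time t = 8.01 km / 1.3 m/s = 8010/1.3 = 6162 s = 0.07131 d.
First-order decay: C = 4.4·exp(−0.43·0.07131) = 4.4·0.9698 = 4.267 mg/L.

4.27 mg/L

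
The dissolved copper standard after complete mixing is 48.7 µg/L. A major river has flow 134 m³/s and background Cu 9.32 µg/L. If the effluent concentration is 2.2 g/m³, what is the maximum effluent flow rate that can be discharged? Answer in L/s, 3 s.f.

2450 L/s

9.32 µg/L = 0.00932 mg/L.
48.7 µg/L = 0.0487 mg/L.
Mass balance at complete mixing: C_std·(Q_w + Q_r) = Q_w·C_e + Q_r·C_b.
Rearranging, Q_w = Q_r·(C_std − C_b)/(C_e − C_std) = 134·(0.0487 − 0.00932) / (2.2 − 0.0487) = 2.453 m³/s.
= 2453 L/s.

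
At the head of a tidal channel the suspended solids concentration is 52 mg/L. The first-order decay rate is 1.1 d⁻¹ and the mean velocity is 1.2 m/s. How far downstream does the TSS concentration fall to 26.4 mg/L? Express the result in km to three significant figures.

63.9 km

From C = C₀·e^(−kt), t = ln(C₀/C)/k = ln(52/26.4)/1.1 = 0.6779/1.1 = 0.6163 d.
Distance = v·t = 1.2 m/s × 5.324e+04 s = 6.389e+04 m = 63.89 km.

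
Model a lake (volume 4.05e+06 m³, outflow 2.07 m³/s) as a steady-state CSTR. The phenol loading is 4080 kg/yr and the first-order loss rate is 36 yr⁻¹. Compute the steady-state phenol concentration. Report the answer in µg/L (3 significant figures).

Outflow Q = 2.07 m³/s × 3.156e+07 s/yr = 6.532e+07 m³/yr.
Steady-state CSTR mass balance: W = Q·C + k·V·C, so C = W/(Q + kV).
Q + kV = 6.532e+07 + 36·4.05e+06 = 2.111e+08 m³/yr.
C = 4080/2.111e+08 = 1.933e-05 kg/m³ = 0.01933 mg/L = 19.33 µg/L.

19.3 µg/L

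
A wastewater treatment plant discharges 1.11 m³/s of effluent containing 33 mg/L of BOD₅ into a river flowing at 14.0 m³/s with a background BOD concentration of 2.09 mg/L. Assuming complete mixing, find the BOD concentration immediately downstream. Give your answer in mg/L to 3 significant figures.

4.36 mg/L

By mass balance at complete mixing, C = (1.11·33 + 14·2.09) / (1.11 + 14) = 65.89/15.11 = 4.361 mg/L.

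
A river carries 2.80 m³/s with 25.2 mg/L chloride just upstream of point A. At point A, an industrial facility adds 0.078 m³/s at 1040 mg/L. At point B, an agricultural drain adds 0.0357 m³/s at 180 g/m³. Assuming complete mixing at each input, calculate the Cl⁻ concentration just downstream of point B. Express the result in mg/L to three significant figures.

After input A: C = (2.8·25.2 + 0.078·1040) / 2.878 = 52.7 mg/L.
After input B: C = (2.878·52.7 + 0.0357·180) / 2.914 = 54.26 mg/L.

54.3 mg/L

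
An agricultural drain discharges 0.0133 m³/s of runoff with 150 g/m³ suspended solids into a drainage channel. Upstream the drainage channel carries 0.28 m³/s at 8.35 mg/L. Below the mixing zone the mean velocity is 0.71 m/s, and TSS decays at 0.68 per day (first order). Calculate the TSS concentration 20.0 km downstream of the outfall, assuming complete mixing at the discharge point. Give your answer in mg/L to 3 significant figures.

After complete mixing, C₀ = (0.0133·150 + 0.28·8.35) / 0.2933 = 14.77 mg/L.
Travel time t = 2e+04 m / 0.71 m/s = 2.817e+04 s = 0.326 d.
C = 14.77·exp(−0.68·0.326) = 14.77·0.8012 = 11.84 mg/L.

11.8 mg/L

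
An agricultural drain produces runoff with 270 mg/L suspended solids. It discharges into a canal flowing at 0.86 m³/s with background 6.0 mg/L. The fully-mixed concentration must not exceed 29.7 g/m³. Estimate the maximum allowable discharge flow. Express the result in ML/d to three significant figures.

Mass balance at complete mixing: C_std·(Q_w + Q_r) = Q_w·C_e + Q_r·C_b.
Rearranging, Q_w = Q_r·(C_std − C_b)/(C_e − C_std) = 0.86·(29.7 − 6) / (270 − 29.7) = 0.08482 m³/s.
= 7.328 ML/d.

7.33 ML/d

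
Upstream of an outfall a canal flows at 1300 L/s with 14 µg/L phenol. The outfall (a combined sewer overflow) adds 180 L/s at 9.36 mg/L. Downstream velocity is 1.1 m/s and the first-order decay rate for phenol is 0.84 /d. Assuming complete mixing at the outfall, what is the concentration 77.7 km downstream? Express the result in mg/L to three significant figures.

0.579 mg/L

180 L/s = 0.18 m³/s.
1300 L/s = 1.3 m³/s.
14 µg/L = 0.014 mg/L.
After complete mixing, C₀ = (0.18·9.36 + 1.3·0.014) / 1.48 = 1.151 mg/L.
Travel time t = 7.77e+04 m / 1.1 m/s = 7.064e+04 s = 0.8176 d.
C = 1.151·exp(−0.84·0.8176) = 1.151·0.5032 = 0.579 mg/L.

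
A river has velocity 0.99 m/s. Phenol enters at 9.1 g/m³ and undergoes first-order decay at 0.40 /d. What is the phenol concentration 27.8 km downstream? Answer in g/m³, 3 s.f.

Travel time t = 27.8 km / 0.99 m/s = 2.78e+04/0.99 = 2.808e+04 s = 0.325 d.
First-order decay: C = 9.1·exp(−0.40·0.325) = 9.1·0.8781 = 7.991 g/m³.

7.99 g/m³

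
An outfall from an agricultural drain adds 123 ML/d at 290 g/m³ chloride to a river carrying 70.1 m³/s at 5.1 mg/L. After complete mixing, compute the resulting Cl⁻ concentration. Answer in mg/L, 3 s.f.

123 ML/d = 1.424 m³/s.
By mass balance at complete mixing, C = (1.424·290 + 70.1·5.1) / (1.424 + 70.1) = 770.4/71.52 = 10.77 mg/L.

10.8 mg/L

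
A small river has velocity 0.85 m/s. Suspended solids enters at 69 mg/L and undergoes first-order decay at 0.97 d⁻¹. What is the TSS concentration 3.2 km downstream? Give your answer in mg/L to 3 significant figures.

66.1 mg/L

Travel time t = 3.2 km / 0.85 m/s = 3200/0.85 = 3765 s = 0.04357 d.
First-order decay: C = 69·exp(−0.97·0.04357) = 69·0.9586 = 66.14 mg/L.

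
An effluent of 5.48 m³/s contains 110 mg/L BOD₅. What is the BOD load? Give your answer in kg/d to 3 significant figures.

52100 kg/d

Mass flux = Q·C = 5.48 m³/s × 110 g/m³ = 602.8 g/s.
= 602.8 g/s × 86.4 = 5.208e+04 kg/d.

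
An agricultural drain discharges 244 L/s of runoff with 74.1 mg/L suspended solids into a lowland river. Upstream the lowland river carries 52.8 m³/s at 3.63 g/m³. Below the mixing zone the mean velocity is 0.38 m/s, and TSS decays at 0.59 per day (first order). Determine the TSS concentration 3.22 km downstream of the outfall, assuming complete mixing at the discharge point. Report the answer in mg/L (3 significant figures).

244 L/s = 0.244 m³/s.
After complete mixing, C₀ = (0.244·74.1 + 52.8·3.63) / 53.04 = 3.954 mg/L.
Travel time t = 3220 m / 0.38 m/s = 8474 s = 0.09808 d.
C = 3.954·exp(−0.59·0.09808) = 3.954·0.9438 = 3.732 mg/L.

3.73 mg/L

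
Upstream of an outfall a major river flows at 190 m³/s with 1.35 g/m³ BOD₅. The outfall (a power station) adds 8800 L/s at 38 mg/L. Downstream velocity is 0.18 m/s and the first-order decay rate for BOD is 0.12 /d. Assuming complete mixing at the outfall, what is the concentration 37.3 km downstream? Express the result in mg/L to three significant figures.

2.23 mg/L

8800 L/s = 8.8 m³/s.
After complete mixing, C₀ = (8.8·38 + 190·1.35) / 198.8 = 2.972 mg/L.
Travel time t = 3.73e+04 m / 0.18 m/s = 2.072e+05 s = 2.398 d.
C = 2.972·exp(−0.12·2.398) = 2.972·0.7499 = 2.229 mg/L.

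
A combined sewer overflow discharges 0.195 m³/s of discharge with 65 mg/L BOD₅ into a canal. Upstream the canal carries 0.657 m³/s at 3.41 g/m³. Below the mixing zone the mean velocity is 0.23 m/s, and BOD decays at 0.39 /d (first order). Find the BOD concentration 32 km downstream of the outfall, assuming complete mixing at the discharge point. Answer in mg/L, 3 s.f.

9.34 mg/L

After complete mixing, C₀ = (0.195·65 + 0.657·3.41) / 0.852 = 17.51 mg/L.
Travel time t = 3.2e+04 m / 0.23 m/s = 1.391e+05 s = 1.61 d.
C = 17.51·exp(−0.39·1.61) = 17.51·0.5336 = 9.342 mg/L.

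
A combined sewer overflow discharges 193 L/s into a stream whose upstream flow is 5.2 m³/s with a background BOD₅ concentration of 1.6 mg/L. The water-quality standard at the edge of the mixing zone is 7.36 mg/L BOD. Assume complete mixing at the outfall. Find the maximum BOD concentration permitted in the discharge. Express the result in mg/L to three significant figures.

193 L/s = 0.193 m³/s.
Mass balance: 7.36·5.393 = 0.193·Cₑ + 5.2·1.6.
Cₑ = (39.69 − 8.32) / 0.193 = 162.6 mg/L.

163 mg/L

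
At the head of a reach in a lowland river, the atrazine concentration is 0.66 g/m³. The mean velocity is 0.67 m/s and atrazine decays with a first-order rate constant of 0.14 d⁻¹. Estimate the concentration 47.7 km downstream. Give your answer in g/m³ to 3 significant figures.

Travel time t = 47.7 km / 0.67 m/s = 4.77e+04/0.67 = 7.119e+04 s = 0.824 d.
First-order decay: C = 0.66·exp(−0.14·0.824) = 0.66·0.891 = 0.5881 g/m³.

0.588 g/m³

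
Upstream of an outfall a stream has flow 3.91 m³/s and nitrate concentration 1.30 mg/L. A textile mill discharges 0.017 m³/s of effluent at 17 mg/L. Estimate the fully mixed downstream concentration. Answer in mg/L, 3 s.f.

By mass balance at complete mixing, C = (0.017·17 + 3.91·1.3) / (0.017 + 3.91) = 5.372/3.927 = 1.368 mg/L.

1.37 mg/L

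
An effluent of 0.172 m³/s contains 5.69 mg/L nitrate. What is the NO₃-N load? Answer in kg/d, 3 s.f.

84.6 kg/d

Mass flux = Q·C = 0.172 m³/s × 5.69 g/m³ = 0.9787 g/s.
= 0.9787 g/s × 86.4 = 84.56 kg/d.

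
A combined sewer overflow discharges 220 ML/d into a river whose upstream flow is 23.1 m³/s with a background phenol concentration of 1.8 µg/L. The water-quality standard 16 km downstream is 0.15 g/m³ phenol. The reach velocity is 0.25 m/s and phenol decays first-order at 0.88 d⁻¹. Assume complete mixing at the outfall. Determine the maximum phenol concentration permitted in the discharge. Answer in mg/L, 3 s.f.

220 ML/d = 2.546 m³/s.
1.8 µg/L = 0.0018 mg/L.
Travel time to the compliance point: t = 1.6e+04/0.25 = 6.4e+04 s = 0.7407 d; decay factor exp(−0.88·0.7407) = 0.5211.
So the concentration just after mixing may be at most 0.15/0.5211 = 0.2879 mg/L.
Mass balance: 0.2879·25.65 = 2.546·Cₑ + 23.1·0.0018.
Cₑ = (7.383 − 0.04158) / 2.546 = 2.883 mg/L.

2.88 mg/L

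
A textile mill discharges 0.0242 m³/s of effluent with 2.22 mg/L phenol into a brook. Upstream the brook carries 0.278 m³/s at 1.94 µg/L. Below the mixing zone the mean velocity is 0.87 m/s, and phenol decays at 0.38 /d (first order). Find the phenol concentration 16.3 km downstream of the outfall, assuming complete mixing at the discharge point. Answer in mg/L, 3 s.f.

0.165 mg/L

1.94 µg/L = 0.00194 mg/L.
After complete mixing, C₀ = (0.0242·2.22 + 0.278·0.00194) / 0.3022 = 0.1796 mg/L.
Travel time t = 1.63e+04 m / 0.87 m/s = 1.874e+04 s = 0.2168 d.
C = 0.1796·exp(−0.38·0.2168) = 0.1796·0.9209 = 0.1654 mg/L.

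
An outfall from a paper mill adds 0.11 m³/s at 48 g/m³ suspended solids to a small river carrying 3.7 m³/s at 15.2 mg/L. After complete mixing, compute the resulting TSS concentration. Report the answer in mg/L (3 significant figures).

By mass balance at complete mixing, C = (0.11·48 + 3.7·15.2) / (0.11 + 3.7) = 61.52/3.81 = 16.15 mg/L.

16.1 mg/L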